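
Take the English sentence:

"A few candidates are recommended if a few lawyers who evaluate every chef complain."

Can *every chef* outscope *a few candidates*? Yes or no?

No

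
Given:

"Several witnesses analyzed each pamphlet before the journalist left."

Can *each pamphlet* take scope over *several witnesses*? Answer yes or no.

Yes

*each pamphlet* is a matrix argument; the adjunct is an island but the target quantifier is outside it.
With no island boundary between them, the object can take inverse scope over the subject via ordinary QR within the clause.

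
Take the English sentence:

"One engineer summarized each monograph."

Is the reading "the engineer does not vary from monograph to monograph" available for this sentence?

The described interpretation is the *one engineer* > *each monograph* scoping.
That is the surface-scope ordering, which is always one of the available readings — island constraints only ever restrict inverse scope.

Yes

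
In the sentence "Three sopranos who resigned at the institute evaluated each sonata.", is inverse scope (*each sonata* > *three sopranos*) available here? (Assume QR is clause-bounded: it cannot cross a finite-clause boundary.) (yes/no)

Although the sentence contains a relative clause (*who resigned at the institute*), *each sonata* is outside it, in the matrix VP.
Ordinary QR to a clause-peripheral position gives the wide-scope LF for the lower DP.
Both orderings are possible: *three sopranos* > *each sonata* and *each sonata* > *three sopranos*.

Yes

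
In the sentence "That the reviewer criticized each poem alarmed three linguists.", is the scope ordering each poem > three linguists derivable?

No

*each poem* is embedded in the sentential subject *that the reviewer criticized each poem*.
Clausal subjects are scope islands; QR from inside the subject into the matrix is barred.
So *each poem* cannot raise to a position above *three linguists*.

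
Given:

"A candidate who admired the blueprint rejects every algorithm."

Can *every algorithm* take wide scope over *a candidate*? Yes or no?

*every algorithm* is a matrix argument; only *a candidate* is modified by the relative clause *who admired the blueprint*, so the RC island is irrelevant to the target quantifier.
With no island boundary between them, the object can take inverse scope over the subject via ordinary QR within the clause.

Yes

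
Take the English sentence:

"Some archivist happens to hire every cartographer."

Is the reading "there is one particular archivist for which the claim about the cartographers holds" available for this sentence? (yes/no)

Yes

That reading corresponds to *some archivist* > *every cartographer*.
Surface scope (*some archivist* > *every cartographer*) is always derivable; islands only block QR, not in-situ interpretation.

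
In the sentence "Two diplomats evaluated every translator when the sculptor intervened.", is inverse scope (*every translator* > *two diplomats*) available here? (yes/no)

Yes

Neither queried DP is inside the adjunct, so the adjunct-island constraint does not apply.
Nothing blocks QR of the lower DP to a position above the higher one, so inverse scope is available.
So *every translator* > *two diplomats* is among the available readings.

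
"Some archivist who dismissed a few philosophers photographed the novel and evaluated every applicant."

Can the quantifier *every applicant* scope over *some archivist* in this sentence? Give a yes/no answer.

Structurally, *every applicant* is inside one conjunct of the coordinate structure (*evaluated every applicant*).
Asymmetric QR out of one conjunct violates the Coordinate Structure Constraint.
So the wide-scope reading for *every applicant* is blocked.

No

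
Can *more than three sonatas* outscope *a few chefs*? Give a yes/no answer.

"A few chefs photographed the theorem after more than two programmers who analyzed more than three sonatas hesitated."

*more than three sonatas* is embedded in the relative clause *who analyzed more than three sonatas*, which is itself inside the adjunct *after more than two programmers who analyzed more than three sonatas hesitated*.
The quantifier would have to escape first the RC and then the adjunct — two independent island violations.
There is no licit LF on which *more than three sonatas* c-commands *a few chefs*.

No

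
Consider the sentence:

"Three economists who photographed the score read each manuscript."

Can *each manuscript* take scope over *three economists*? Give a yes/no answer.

*each manuscript* sits in the matrix clause, not in the relative clause on *three economists*.
Ordinary QR to a clause-peripheral position gives the wide-scope LF for the lower DP.
So *each manuscript* > *three economists* is among the available readings.

Yes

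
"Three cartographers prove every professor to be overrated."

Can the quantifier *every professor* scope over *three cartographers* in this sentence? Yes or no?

*every professor* is the subject of an ECM infinitive — the infinitival complement of an ECM verb is not a scope island, so *every professor* can raise into the matrix clause.
Since no island is crossed, the inverse ordering is licensed alongside surface scope.

Yes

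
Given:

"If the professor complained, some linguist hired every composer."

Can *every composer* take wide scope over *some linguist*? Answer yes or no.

Neither queried DP is inside the adjunct, so the adjunct-island constraint does not apply.
QR within a single clause is free, so the lower quantifier may take scope over the higher one.

Yes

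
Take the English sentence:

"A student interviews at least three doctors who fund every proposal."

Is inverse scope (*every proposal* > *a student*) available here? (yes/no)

No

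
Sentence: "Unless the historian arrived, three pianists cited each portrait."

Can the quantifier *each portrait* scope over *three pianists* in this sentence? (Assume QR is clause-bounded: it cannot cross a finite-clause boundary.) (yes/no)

Yes

*each portrait* is a matrix argument; the adjunct is an island but the target quantifier is outside it.
Clause-internal QR can adjoin the lower DP above the subject, yielding the inverse reading.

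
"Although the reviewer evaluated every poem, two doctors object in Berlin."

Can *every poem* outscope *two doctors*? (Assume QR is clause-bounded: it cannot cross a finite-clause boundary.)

The target quantifier *every poem* is part of the adjunct clause *although the reviewer evaluated every poem*.
Since the clause is an adjunct (not a complement), the Adjunct Condition blocks QR across its edge.
So *every poem* cannot raise to a position above *two doctors*.

No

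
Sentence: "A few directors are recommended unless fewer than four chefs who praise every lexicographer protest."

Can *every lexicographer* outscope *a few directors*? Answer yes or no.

No

*every lexicographer* occurs within the relative clause *who praise every lexicographer*, which is itself inside the adjunct *unless fewer than four chefs who praise every lexicographer protest*.
Two island boundaries intervene — the relative clause and the adjunct. Either alone would block QR.
The inverse ordering *every lexicographer* > *a few directors* is therefore underivable.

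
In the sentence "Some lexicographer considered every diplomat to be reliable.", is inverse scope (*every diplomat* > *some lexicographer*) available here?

*every diplomat* is an ECM subject; ECM complements are not islands, and the embedded quantifier may take matrix scope.
Ordinary QR to a clause-peripheral position gives the wide-scope LF for the lower DP.

Yes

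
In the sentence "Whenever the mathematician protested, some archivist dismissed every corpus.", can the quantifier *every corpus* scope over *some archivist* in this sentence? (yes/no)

The adjunct island is irrelevant here — *every corpus* and *some archivist* are both in the matrix clause.
Clause-internal QR can adjoin the lower DP above the subject, yielding the inverse reading.

Yes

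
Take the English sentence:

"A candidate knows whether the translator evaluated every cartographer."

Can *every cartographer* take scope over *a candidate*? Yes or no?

No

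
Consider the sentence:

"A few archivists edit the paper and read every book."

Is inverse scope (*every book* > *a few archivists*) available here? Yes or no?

No

*every book* is embedded in one conjunct of the coordinate structure (*read every book*).
QR out of a conjunct would have to apply non-ATB, which the CSC forbids.
*every book* > *a few archivists* would require crossing that boundary, which is illicit.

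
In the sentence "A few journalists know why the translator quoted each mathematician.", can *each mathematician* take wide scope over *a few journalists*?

No

*each mathematician* sits inside the embedded question *why the translator quoted each mathematician*.
Embedded questions are wh-islands: a quantifier inside an indirect question cannot QR into the matrix clause.
So *each mathematician* cannot raise high enough to outscope *a few journalists*; only the surface ordering *a few journalists* > *each mathematician* is available.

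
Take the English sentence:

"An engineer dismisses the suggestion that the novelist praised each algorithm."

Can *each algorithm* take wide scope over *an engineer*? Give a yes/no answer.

No

The DP *each algorithm* is contained in the complex NP *the suggestion that the novelist praised each algorithm*.
Since the clause is the complement of a nominal head, the CNPC blocks scope extraction.
The inverse ordering *each algorithm* > *an engineer* is therefore underivable.
(Only the surface reading survives: one fixed engineer with respect to all the relevant algorithms.)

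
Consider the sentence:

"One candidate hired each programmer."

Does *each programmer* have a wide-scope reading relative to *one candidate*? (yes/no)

Both DPs are arguments of the same predicate; there is no clause or island boundary between them.
No island intervenes, so both surface and inverse scope are derivable.
So *each programmer* > *one candidate* is among the available readings.

Yes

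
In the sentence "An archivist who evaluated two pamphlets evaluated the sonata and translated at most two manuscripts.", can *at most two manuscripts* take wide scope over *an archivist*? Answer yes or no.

*at most two manuscripts* occurs within one conjunct of the coordinate structure (*translated at most two manuscripts*).
The Coordinate Structure Constraint blocks movement (including QR) out of a single conjunct.
*at most two manuscripts* is confined to the island and cannot take scope over *an archivist*.
(Only the surface reading survives: one fixed archivist with respect to all the relevant manuscripts.)

No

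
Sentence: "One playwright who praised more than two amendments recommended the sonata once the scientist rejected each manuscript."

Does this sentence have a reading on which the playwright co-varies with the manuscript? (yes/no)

No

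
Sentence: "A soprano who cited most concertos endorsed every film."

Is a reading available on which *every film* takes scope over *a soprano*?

*every film* sits in the matrix clause, not in the relative clause on *a soprano*.
No island intervenes, so both surface and inverse scope are derivable.

Yes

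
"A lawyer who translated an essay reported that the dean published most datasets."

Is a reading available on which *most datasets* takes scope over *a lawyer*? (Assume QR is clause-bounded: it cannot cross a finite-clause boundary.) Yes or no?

No

*most datasets* is embedded in the finite complement clause *that the dean published most datasets*.
With QR restricted to its own tensed clause, the embedded quantifier cannot reach a matrix scope position.
There is no licit LF on which *most datasets* c-commands *a lawyer*.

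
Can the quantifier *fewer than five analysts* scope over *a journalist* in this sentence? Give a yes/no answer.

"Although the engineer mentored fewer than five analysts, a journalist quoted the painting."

*fewer than five analysts* is embedded in the adjunct clause *although the engineer mentored fewer than five analysts*.
Adjunct clauses are scope islands: a quantifier inside an adjunct cannot raise into the matrix clause.
So *fewer than five analysts* cannot raise to a position above *a journalist*.

No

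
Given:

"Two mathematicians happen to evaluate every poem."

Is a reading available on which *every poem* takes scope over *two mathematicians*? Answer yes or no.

Infinitival complements of raising predicates do not block QR; *every poem* and *two mathematicians* are effectively clausemates.
Ordinary QR to a clause-peripheral position gives the wide-scope LF for the lower DP.
The sentence is scopally ambiguous between *two mathematicians* > *every poem* and *every poem* > *two mathematicians*.

Yes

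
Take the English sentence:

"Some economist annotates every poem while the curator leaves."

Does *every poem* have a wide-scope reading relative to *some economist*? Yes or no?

Neither queried DP is inside the adjunct, so the adjunct-island constraint does not apply.
QR within a single clause is free, so the lower quantifier may take scope over the higher one.

Yes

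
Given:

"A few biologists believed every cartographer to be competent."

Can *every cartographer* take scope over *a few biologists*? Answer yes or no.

Yes

This is an ECM construction: *every cartographer* is the infinitival subject, Case-marked by the matrix verb, and the infinitive is transparent for QR.
Nothing blocks QR of the lower DP to a position above the higher one, so inverse scope is available.
So *every cartographer* > *a few biologists* is among the available readings.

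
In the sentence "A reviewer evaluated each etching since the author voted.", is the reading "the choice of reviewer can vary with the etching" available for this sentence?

That reading corresponds to *each etching* > *a reviewer*.
The adjunct island is irrelevant here — *each etching* and *a reviewer* are both in the matrix clause.
No island intervenes, so both surface and inverse scope are derivable.

Yes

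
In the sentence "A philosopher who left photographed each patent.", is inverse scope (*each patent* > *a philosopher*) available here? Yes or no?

Yes

Although the sentence contains a relative clause (*who left*), *each patent* is outside it, in the matrix VP.
No island intervenes, so both surface and inverse scope are derivable.
Both orderings are possible: *a philosopher* > *each patent* and *each patent* > *a philosopher*.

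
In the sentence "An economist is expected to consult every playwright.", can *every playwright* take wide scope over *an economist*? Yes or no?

Infinitival complements of raising predicates do not block QR; *every playwright* and *an economist* are effectively clausemates.
Clause-internal QR can adjoin the lower DP above the subject, yielding the inverse reading.

Yes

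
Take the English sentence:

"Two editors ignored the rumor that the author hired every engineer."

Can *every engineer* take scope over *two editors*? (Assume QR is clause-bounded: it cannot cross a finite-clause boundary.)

Structurally, *every engineer* is inside the complex NP *the rumor that the author hired every engineer*.
The complex NP is opaque for QR — the quantifier is frozen inside the noun's complement.
*every engineer* > *two editors* would require crossing that boundary, which is illicit.

No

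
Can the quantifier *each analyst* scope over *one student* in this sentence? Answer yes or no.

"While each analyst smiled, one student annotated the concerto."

No

*each analyst* sits inside the adjunct clause *while each analyst smiled*.
Adjuncts are opaque for quantifier raising; a quantifier in an adjunct stays inside it.
The ordering *each analyst* > *one student* is therefore underivable.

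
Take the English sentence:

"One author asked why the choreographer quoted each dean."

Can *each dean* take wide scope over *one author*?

*each dean* occurs within the embedded question *why the choreographer quoted each dean*.
QR across an interrogative CP boundary is ruled out as a wh-island violation.
*each dean* > *one author* would require crossing that boundary, which is illicit.
(Only the surface reading survives: one fixed author with respect to all the relevant deans.)

No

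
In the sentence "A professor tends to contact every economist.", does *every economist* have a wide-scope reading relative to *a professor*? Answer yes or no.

Infinitival complements of raising predicates do not block QR; *every economist* and *a professor* are effectively clausemates.
With no island boundary between them, the object can take inverse scope over the subject via ordinary QR within the clause.

Yes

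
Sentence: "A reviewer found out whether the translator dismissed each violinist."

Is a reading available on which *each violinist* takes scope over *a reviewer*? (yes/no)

The DP *each violinist* is contained in the embedded question *whether the translator dismissed each violinist*.
An indirect question is a wh-island; the filled [Spec,CP] blocks QR across the CP edge.
The inverse ordering *each violinist* > *a reviewer* is therefore underivable.
(Only the surface reading survives: one fixed reviewer with respect to all the relevant violinists.)

No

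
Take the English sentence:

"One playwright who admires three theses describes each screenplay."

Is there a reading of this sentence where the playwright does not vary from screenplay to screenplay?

Yes

The paraphrase describes the scope ordering *one playwright* > *each screenplay*.
Surface scope (*one playwright* > *each screenplay*) is always derivable; islands only block QR, not in-situ interpretation.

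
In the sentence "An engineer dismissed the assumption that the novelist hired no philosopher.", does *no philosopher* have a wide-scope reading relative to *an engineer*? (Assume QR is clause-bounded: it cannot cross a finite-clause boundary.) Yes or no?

No

The target quantifier *no philosopher* is part of the complex NP *the assumption that the novelist hired no philosopher*.
Since the clause is the complement of a nominal head, the CNPC blocks scope extraction.
*no philosopher* > *an engineer* would require crossing that boundary, which is illicit.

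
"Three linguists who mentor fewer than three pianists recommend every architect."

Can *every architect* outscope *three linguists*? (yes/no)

Although the sentence contains a relative clause (*who mentor fewer than three pianists*), *every architect* is outside it, in the matrix VP.
QR within a single clause is free, so the lower quantifier may take scope over the higher one.
Both orderings are possible: *three linguists* > *every architect* and *every architect* > *three linguists*.

Yes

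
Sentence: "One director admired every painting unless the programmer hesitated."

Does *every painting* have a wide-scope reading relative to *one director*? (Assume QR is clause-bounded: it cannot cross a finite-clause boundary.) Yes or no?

Neither queried DP is inside the adjunct, so the adjunct-island constraint does not apply.
With no island boundary between them, the object can take inverse scope over the subject via ordinary QR within the clause.

Yes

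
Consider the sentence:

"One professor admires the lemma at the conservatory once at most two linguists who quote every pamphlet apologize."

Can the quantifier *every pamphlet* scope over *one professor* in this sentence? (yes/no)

Structurally, *every pamphlet* is inside the relative clause *who quote every pamphlet*, which is itself inside the adjunct *once at most two linguists who quote every pamphlet apologize*.
Nested islands: the RC island is itself inside an adjunct island, so wide scope is doubly excluded.
The inverse ordering *every pamphlet* > *one professor* is therefore underivable.

No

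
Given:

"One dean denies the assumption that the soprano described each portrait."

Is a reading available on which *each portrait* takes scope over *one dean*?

*each portrait* sits inside the complex NP *the assumption that the soprano described each portrait*.
The complex NP is opaque for QR — the quantifier is frozen inside the noun's complement.
So *each portrait* cannot raise to a position above *one dean*.

No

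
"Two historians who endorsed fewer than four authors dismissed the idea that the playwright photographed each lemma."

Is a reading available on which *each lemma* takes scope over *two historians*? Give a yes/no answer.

No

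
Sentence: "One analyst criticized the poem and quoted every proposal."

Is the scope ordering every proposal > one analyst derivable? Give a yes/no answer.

No

*every proposal* is embedded in one conjunct of the coordinate structure (*quoted every proposal*).
QR out of a conjunct would have to apply non-ATB, which the CSC forbids.
*every proposal* > *one analyst* would require crossing that boundary, which is illicit.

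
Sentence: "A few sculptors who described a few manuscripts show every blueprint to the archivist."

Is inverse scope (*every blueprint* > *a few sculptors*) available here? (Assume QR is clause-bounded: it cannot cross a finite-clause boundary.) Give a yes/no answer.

Yes

*every blueprint* sits in the matrix clause, not in the relative clause on *a few sculptors*.
QR within a single clause is free, so the lower quantifier may take scope over the higher one.
Both orderings are possible: *a few sculptors* > *every blueprint* and *every blueprint* > *a few sculptors*.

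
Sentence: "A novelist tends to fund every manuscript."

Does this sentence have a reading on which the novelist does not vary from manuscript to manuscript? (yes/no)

That reading corresponds to *a novelist* > *every manuscript*.
That is the surface-scope ordering, which is always one of the available readings — island constraints only ever restrict inverse scope.

Yes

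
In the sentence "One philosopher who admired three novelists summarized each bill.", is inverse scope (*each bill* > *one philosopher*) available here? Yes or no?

The relative clause *who admired three novelists* modifies *one philosopher*, but *each bill* is not inside that relative clause — it is an argument of the matrix verb.
No island intervenes, so both surface and inverse scope are derivable.

Yes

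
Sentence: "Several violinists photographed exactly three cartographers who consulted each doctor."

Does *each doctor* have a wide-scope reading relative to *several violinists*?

No

*each doctor* is embedded in the relative clause *who consulted each doctor* modifying *exactly three cartographers*.
A relative clause is a scope island — quantifier raising cannot cross its boundary.
*each doctor* is confined to the island and cannot take scope over *several violinists*.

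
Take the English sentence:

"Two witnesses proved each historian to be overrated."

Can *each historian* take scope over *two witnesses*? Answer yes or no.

*each historian* is an ECM subject; ECM complements are not islands, and the embedded quantifier may take matrix scope.
No island intervenes, so both surface and inverse scope are derivable.

Yes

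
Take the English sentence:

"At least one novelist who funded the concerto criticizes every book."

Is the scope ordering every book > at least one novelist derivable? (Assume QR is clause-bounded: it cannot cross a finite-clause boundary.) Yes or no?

Yes

Although the sentence contains a relative clause (*who funded the concerto*), *every book* is outside it, in the matrix VP.
Clause-internal QR can adjoin the lower DP above the subject, yielding the inverse reading.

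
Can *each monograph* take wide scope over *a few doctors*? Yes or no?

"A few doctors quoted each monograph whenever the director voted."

Although there is an adjunct clause, *each monograph* is in the main clause, not inside the adjunct.
No island intervenes, so both surface and inverse scope are derivable.

Yes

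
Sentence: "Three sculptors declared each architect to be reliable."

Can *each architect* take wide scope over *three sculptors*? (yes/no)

Yes

The ECM infinitive is scope-transparent — *each architect* is free to raise above *three sculptors*.
Nothing blocks QR of the lower DP to a position above the higher one, so inverse scope is available.
The sentence is scopally ambiguous between *three sculptors* > *each architect* and *each architect* > *three sculptors*.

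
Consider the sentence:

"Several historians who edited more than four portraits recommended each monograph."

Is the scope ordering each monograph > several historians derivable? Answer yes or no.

Yes

Although the sentence contains a relative clause (*who edited more than four portraits*), *each monograph* is outside it, in the matrix VP.
With no island boundary between them, the object can take inverse scope over the subject via ordinary QR within the clause.
The sentence is scopally ambiguous between *several historians* > *each monograph* and *each monograph* > *several historians*.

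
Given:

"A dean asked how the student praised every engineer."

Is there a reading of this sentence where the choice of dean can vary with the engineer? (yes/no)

That reading corresponds to *every engineer* > *a dean*.
The DP *every engineer* is contained in the embedded question *how the student praised every engineer*.
An indirect question is a wh-island; the filled [Spec,CP] blocks QR across the CP edge.
Hence only narrow scope for *every engineer* (under *a dean*) survives.

No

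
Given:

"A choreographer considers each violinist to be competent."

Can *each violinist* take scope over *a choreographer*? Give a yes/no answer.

*each violinist* is the subject of an ECM infinitive — the infinitival complement of an ECM verb is not a scope island, so *each violinist* can raise into the matrix clause.
Clause-internal QR can adjoin the lower DP above the subject, yielding the inverse reading.
So *each violinist* > *a choreographer* is among the available readings.

Yes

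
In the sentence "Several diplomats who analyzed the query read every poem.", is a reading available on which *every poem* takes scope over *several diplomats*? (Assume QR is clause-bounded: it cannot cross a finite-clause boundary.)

*every poem* is a matrix argument; only *several diplomats* is modified by the relative clause *who analyzed the query*, so the RC island is irrelevant to the target quantifier.
Nothing blocks QR of the lower DP to a position above the higher one, so inverse scope is available.
The sentence is scopally ambiguous between *several diplomats* > *every poem* and *every poem* > *several diplomats*.

Yes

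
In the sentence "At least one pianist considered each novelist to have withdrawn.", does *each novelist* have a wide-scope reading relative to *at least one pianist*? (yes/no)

*each novelist* is an ECM subject; ECM complements are not islands, and the embedded quantifier may take matrix scope.
With no island boundary between them, the object can take inverse scope over the subject via ordinary QR within the clause.

Yes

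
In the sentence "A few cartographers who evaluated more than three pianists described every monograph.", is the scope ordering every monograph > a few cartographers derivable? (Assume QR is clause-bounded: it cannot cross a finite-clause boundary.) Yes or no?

Yes

The RC *who evaluated more than three pianists* is an island, but *every monograph* is not inside it — it is the matrix object, a clausemate of *a few cartographers*.
Ordinary QR to a clause-peripheral position gives the wide-scope LF for the lower DP.
So *every monograph* > *a few cartographers* is among the available readings.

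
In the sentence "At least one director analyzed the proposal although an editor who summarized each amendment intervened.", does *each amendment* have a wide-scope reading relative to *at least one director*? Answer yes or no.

No

*each amendment* occurs within the relative clause *who summarized each amendment*, which is itself inside the adjunct *although an editor who summarized each amendment intervened*.
Both the relative clause and the enclosing adjunct are scope islands; QR cannot cross either.
There is no licit LF on which *each amendment* c-commands *at least one director*.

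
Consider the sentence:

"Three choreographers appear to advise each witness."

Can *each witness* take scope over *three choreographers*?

Yes

*each witness* is inside a raising infinitive, which is transparent to QR (no CP barrier), so it behaves as a matrix argument.
QR within a single clause is free, so the lower quantifier may take scope over the higher one.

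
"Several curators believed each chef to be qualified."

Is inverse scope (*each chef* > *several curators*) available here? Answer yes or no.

Yes

This is an ECM construction: *each chef* is the infinitival subject, Case-marked by the matrix verb, and the infinitive is transparent for QR.
Ordinary QR to a clause-peripheral position gives the wide-scope LF for the lower DP.
So *each chef* > *several curators* is among the available readings.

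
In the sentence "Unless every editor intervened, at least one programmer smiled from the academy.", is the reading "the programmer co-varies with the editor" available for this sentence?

No

The paraphrase describes the scope ordering *every editor* > *at least one programmer*.
Structurally, *every editor* is inside the adjunct clause *unless every editor intervened*.
Adjunct clauses are scope islands: a quantifier inside an adjunct cannot raise into the matrix clause.
There is no licit LF on which *every editor* c-commands *at least one programmer*.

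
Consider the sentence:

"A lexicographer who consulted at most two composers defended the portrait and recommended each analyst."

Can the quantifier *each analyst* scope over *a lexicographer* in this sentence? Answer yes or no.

No

The DP *each analyst* is contained in one conjunct of the coordinate structure (*recommended each analyst*).
QR out of a conjunct would have to apply non-ATB, which the CSC forbids.
*each analyst* is confined to the island and cannot take scope over *a lexicographer*.
(Only the surface reading survives: one fixed lexicographer with respect to all the relevant analysts.)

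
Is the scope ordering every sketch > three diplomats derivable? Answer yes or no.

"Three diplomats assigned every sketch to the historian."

Yes

*three diplomats* and *every sketch* are co-arguments of the matrix verb, with nothing but a clause-internal boundary between them.
With no island boundary between them, the object can take inverse scope over the subject via ordinary QR within the clause.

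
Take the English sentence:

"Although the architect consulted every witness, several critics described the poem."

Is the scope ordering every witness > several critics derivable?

No

*every witness* is embedded in the adjunct clause *although the architect consulted every witness*.
The adjunct-island constraint bars QR out of an adverbial clause.
So the wide-scope reading for *every witness* is blocked.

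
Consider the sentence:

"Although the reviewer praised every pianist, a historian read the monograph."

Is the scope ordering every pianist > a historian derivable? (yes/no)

No

*every pianist* sits inside the adjunct clause *although the reviewer praised every pianist*.
Adjunct clauses are scope islands: a quantifier inside an adjunct cannot raise into the matrix clause.
*every pianist* is confined to the island and cannot take scope over *a historian*.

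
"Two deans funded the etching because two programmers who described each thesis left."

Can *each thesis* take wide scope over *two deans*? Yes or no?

No

*each thesis* is embedded in the relative clause *who described each thesis*, which is itself inside the adjunct *because two programmers who described each thesis left*.
Even if one barrier were somehow void, the other would still block QR.
So *each thesis* cannot raise to a position above *two deans*.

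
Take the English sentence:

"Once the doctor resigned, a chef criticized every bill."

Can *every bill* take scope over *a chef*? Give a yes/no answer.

Yes

The adjunct island is irrelevant here — *every bill* and *a chef* are both in the matrix clause.
Nothing blocks QR of the lower DP to a position above the higher one, so inverse scope is available.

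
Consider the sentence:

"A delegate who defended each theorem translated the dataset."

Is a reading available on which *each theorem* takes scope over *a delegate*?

*each theorem* sits inside the relative clause *who defended each theorem*.
Relative clauses are scope islands: a quantifier cannot QR out of a relative clause to take scope in the matrix clause.
Hence only narrow scope for *each theorem* (under *a delegate*) survives.

No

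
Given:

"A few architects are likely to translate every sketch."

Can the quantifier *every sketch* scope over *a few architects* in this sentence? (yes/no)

Yes

*every sketch* is inside a raising infinitive, which is transparent to QR (no CP barrier), so it behaves as a matrix argument.
Nothing blocks QR of the lower DP to a position above the higher one, so inverse scope is available.
The sentence is scopally ambiguous between *a few architects* > *every sketch* and *every sketch* > *a few architects*.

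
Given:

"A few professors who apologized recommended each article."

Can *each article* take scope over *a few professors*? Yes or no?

*each article* is a matrix argument; only *a few professors* is modified by the relative clause *who apologized*, so the RC island is irrelevant to the target quantifier.
No island intervenes, so both surface and inverse scope are derivable.

Yes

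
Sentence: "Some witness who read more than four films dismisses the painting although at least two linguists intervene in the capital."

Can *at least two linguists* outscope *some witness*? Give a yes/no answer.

*at least two linguists* is embedded in the adjunct clause *although at least two linguists intervene in the capital*.
Since the clause is an adjunct (not a complement), the Adjunct Condition blocks QR across its edge.
So the wide-scope reading for *at least two linguists* is blocked.
(Only the surface reading survives: one fixed witness with respect to all the relevant linguists.)

No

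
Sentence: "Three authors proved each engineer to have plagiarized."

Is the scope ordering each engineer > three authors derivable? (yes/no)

ECM infinitives lack a CP barrier, so *each engineer* can QR over the matrix subject *three authors*.
No island intervenes, so both surface and inverse scope are derivable.
Both orderings are possible: *three authors* > *each engineer* and *each engineer* > *three authors*.

Yes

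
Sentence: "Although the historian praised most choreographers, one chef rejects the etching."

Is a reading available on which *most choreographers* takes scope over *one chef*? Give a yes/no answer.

No

The target quantifier *most choreographers* is part of the adjunct clause *although the historian praised most choreographers*.
Since the clause is an adjunct (not a complement), the Adjunct Condition blocks QR across its edge.
So the wide-scope reading for *most choreographers* is blocked.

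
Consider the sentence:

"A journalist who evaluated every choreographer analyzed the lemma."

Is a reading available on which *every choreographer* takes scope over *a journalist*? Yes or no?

No

*every choreographer* is embedded in the relative clause *who evaluated every choreographer*.
A relative clause is a scope island — quantifier raising cannot cross its boundary.
There is no licit LF on which *every choreographer* c-commands *a journalist*.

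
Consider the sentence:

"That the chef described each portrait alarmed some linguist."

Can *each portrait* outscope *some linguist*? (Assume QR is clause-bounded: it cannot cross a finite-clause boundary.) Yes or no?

The DP *each portrait* is contained in the sentential subject *that the chef described each portrait*.
Sentential subjects are islands: a quantifier inside the subject clause cannot raise over the matrix predicate.
So *each portrait* cannot raise to a position above *some linguist*.

No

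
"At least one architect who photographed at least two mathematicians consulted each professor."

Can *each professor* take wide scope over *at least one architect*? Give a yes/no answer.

Although the sentence contains a relative clause (*who photographed at least two mathematicians*), *each professor* is outside it, in the matrix VP.
Since no island is crossed, the inverse ordering is licensed alongside surface scope.

Yes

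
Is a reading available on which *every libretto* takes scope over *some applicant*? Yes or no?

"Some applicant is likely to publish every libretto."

*every libretto* is inside a raising infinitive, which is transparent to QR (no CP barrier), so it behaves as a matrix argument.
Nothing blocks QR of the lower DP to a position above the higher one, so inverse scope is available.

Yes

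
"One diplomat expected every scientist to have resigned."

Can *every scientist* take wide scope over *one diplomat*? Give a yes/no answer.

*every scientist* is an ECM subject; ECM complements are not islands, and the embedded quantifier may take matrix scope.
Nothing blocks QR of the lower DP to a position above the higher one, so inverse scope is available.
The sentence is scopally ambiguous between *one diplomat* > *every scientist* and *every scientist* > *one diplomat*.

Yes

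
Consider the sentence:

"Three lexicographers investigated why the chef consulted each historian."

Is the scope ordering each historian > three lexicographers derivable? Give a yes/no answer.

No

The target quantifier *each historian* is part of the embedded question *why the chef consulted each historian*.
The wh-island constraint blocks QR out of an embedded interrogative.
So *each historian* cannot raise to a position above *three lexicographers*.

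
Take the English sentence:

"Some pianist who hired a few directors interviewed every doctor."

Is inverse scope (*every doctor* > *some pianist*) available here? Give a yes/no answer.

Yes

The RC *who hired a few directors* is an island, but *every doctor* is not inside it — it is the matrix object, a clausemate of *some pianist*.
QR within a single clause is free, so the lower quantifier may take scope over the higher one.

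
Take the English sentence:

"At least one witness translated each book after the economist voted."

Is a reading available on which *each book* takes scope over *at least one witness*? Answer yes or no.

Neither queried DP is inside the adjunct, so the adjunct-island constraint does not apply.
Nothing blocks QR of the lower DP to a position above the higher one, so inverse scope is available.
Both orderings are possible: *at least one witness* > *each book* and *each book* > *at least one witness*.

Yes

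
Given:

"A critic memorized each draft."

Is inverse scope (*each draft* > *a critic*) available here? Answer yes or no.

Yes

*a critic* and *each draft* are co-arguments of the matrix verb, with nothing but a clause-internal boundary between them.
With no island boundary between them, the object can take inverse scope over the subject via ordinary QR within the clause.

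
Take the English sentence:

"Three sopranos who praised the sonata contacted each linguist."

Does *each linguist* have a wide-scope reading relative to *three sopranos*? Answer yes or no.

*each linguist* is a matrix argument; only *three sopranos* is modified by the relative clause *who praised the sonata*, so the RC island is irrelevant to the target quantifier.
Clause-internal QR can adjoin the lower DP above the subject, yielding the inverse reading.

Yes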